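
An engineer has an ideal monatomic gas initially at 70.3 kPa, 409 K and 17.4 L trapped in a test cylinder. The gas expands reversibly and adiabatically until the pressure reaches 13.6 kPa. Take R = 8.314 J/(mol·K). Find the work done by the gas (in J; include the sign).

884 J

n = P₁V₁/(RT₁) = 70.3×17.4/(8.314×409) = 0.360 mol.
Adiabatic: T₂/T₁ = (P₂/P₁)^((γ−1)/γ) ⇒ T₂ = 409×(0.193)^0.400 = 212 K; V₂ = 46.6 L.
ΔU = nCvΔT = 0.360×12.5×(212−409) = -884 J.
Q = 0 for an adiabatic process, so W = −ΔU = 884 J.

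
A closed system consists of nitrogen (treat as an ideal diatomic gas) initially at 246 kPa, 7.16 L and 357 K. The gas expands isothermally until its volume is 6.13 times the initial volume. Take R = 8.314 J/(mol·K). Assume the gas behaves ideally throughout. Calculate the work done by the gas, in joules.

3190 J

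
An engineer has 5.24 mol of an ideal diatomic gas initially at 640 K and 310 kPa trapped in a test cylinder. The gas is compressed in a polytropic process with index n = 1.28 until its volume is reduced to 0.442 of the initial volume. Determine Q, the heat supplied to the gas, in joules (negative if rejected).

-7670 J

V₁ = nRT₁/P₁ = 5.24×8.314×640/310 = 89.9 L.
Polytropic n=1.28: T₂ = T₁(V₁/V₂)^(n−1) = 640×(2.26)^0.28 = 804 K; P₂ = P₁(V₁/V₂)^n = 881 kPa.
W = (P₁V₁−P₂V₂)/(n−1) = (310×89.9−881×39.8)/0.28 = -25600 J.
ΔU = nCvΔT = 5.24×20.8×(804−640) = 17900 J.
Q = ΔU + W = -7670 J.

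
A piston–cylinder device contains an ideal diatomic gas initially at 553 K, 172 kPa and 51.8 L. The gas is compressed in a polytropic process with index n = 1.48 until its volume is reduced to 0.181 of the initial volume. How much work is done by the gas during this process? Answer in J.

-23600 J

n = P₁V₁/(RT₁) = 172×51.8/(8.314×553) = 1.94 mol.
Polytropic n=1.48: T₂ = T₁(V₁/V₂)^(n−1) = 553×(5.52)^0.48 = 1260 K; P₂ = P₁(V₁/V₂)^n = 2160 kPa.
W = (P₁V₁−P₂V₂)/(n−1) = (172×51.8−2160×9.38)/0.48 = -23600 J.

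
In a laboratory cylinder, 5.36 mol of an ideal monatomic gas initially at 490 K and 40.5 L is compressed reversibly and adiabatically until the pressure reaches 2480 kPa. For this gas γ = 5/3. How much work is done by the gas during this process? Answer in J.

P₁ = nRT₁/V₁ = 5.36×8.314×490/40.5 = 539 kPa.
Adiabatic: T₂/T₁ = (P₂/P₁)^((γ−1)/γ) ⇒ T₂ = 490×(4.60)^0.400 = 902 K; V₂ = 16.2 L.
ΔU = nCvΔT = 5.36×12.5×(902−490) = 27600 J.
Q = 0 for an adiabatic process, so W = −ΔU = -27600 J.

-27600 J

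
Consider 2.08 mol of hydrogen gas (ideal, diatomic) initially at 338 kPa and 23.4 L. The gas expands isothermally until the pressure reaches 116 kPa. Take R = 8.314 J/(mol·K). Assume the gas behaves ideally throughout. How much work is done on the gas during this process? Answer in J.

T₁ = P₁V₁/(nR) = 338×23.4/(2.08×8.314) = 457 K.
Isothermal: T stays 457 K; PV = const ⇒ V₂ = 68.2 L, P₂ = 116 kPa.
W = nRT ln(V₂/V₁) = 2.08×8.314×457×ln(2.91) = 8460 J.
Work done on the gas = −W_by = -8460 J.

-8460 J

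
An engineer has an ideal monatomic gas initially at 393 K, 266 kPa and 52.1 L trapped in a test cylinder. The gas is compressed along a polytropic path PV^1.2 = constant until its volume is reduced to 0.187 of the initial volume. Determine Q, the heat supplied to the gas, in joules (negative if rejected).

n = P₁V₁/(RT₁) = 266×52.1/(8.314×393) = 4.24 mol.
Polytropic n=1.2: T₂ = T₁(V₁/V₂)^(n−1) = 393×(5.35)^0.20 = 550 K; P₂ = P₁(V₁/V₂)^n = 1990 kPa.
W = (P₁V₁−P₂V₂)/(n−1) = (266×52.1−1990×9.74)/0.20 = -27600 J.
ΔU = nCvΔT = 4.24×12.5×(550−393) = 8280 J.
Q = ΔU + W = -19300 J.

-19300 J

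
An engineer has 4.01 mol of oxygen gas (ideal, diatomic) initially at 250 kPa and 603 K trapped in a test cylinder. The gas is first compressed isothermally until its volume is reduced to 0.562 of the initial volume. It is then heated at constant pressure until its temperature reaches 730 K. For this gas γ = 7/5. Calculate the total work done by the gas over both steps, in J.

V₁ = nRT₁/P₁ = 4.01×8.314×603/250 = 80.4 L.
Step 1 — Isothermal: T stays 603 K; PV = const ⇒ V₂ = 45.2 L, P₂ = 445 kPa.
ΔU = 0 (ideal gas, T constant).
W = nRT ln(V₂/V₁) = 4.01×8.314×603×ln(0.562) = -11600 J.
Q = ΔU + W = -11600 J.
State after step 1: P = 445 kPa, V = 45.2 L, T = 603 K.
Step 2 — Isobaric: P stays 445 kPa; V/T = const ⇒ T₂ = 730 K, V₂ = 54.7 L.
W = PΔV = 445×(54.7−45.2) kPa·L = 4230 J.
ΔU = nCvΔT = 4.01×20.8×(730−603) = 10600 J.
Q = ΔU + W = nCpΔT = 14800 J.
Net over both steps: W = -7350 J, Q = 3230 J, ΔU = 10600 J.

-7350 J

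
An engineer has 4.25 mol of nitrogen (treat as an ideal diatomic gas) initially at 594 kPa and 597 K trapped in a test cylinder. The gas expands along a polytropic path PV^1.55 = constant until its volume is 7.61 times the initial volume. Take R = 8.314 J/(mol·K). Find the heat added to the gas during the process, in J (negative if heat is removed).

V₁ = nRT₁/P₁ = 4.25×8.314×597/594 = 35.5 L.
Polytropic n=1.55: T₂ = T₁(V₁/V₂)^(n−1) = 597×(0.131)^0.55 = 196 K; P₂ = P₁(V₁/V₂)^n = 25.6 kPa.
W = (P₁V₁−P₂V₂)/(n−1) = (594×35.5−25.6×270)/0.55 = 25800 J.
ΔU = nCvΔT = 4.25×20.8×(196−597) = -35500 J.
Q = ΔU + W = -9670 J.

-9670 J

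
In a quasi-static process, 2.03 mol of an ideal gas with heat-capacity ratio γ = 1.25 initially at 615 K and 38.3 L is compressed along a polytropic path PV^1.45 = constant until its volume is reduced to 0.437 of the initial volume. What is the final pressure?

900 kPa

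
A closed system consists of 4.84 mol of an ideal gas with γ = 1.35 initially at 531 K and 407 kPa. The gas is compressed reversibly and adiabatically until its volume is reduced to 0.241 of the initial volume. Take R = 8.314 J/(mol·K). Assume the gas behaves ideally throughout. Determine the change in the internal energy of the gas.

V₁ = nRT₁/P₁ = 4.84×8.314×531/407 = 52.5 L.
Adiabatic: TV^(γ−1) = const ⇒ T₂ = 531×(4.15)^0.350 = 874 K; PV^γ = const ⇒ P₂ = 2780 kPa.
For an ideal gas ΔU = nCvΔT with Cv = R/(γ−1) = 23.8 J/(mol·K).
ΔU = 4.84×23.8×(874−531) = 39400 J.

39400 J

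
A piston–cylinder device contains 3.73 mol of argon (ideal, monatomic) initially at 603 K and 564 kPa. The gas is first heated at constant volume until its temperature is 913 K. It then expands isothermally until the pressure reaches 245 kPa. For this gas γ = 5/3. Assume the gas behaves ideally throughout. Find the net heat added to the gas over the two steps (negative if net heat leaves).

49800 J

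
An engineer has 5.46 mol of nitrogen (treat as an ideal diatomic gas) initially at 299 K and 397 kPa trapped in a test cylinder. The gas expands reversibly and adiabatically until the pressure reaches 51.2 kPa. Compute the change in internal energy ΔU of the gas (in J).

V₁ = nRT₁/P₁ = 5.46×8.314×299/397 = 34.2 L.
Adiabatic: T₂/T₁ = (P₂/P₁)^((γ−1)/γ) ⇒ T₂ = 299×(0.129)^0.286 = 167 K; V₂ = 148 L.
For an ideal gas ΔU = nCvΔT with Cv = (5/2)R = 20.8 J/(mol·K).
ΔU = 5.46×20.8×(167−299) = -15000 J.

-15000 J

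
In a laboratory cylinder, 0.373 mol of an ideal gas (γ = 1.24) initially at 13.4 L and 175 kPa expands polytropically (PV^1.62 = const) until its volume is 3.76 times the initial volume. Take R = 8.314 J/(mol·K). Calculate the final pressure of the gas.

20.5 kPa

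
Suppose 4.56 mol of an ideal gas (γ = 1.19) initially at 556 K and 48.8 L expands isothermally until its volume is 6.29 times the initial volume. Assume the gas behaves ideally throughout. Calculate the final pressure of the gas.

68.7 kPa

P₁ = nRT₁/V₁ = 4.56×8.314×556/48.8 = 432 kPa.
Isothermal: T stays 556 K; PV = const ⇒ V₂ = 307 L, P₂ = 68.7 kPa.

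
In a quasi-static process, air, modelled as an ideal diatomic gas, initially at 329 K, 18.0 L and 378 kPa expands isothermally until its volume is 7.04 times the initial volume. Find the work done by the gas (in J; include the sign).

13300 J

n = P₁V₁/(RT₁) = 378×18.0/(8.314×329) = 2.49 mol.
Isothermal: T stays 329 K; PV = const ⇒ V₂ = 127 L, P₂ = 53.7 kPa.
W = nRT ln(V₂/V₁) = 2.49×8.314×329×ln(7.04) = 13300 J.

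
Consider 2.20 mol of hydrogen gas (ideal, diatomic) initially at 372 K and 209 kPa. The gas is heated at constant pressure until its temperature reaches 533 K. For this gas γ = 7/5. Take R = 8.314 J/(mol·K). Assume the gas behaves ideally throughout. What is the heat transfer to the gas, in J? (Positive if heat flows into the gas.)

10300 J

V₁ = nRT₁/P₁ = 2.20×8.314×372/209 = 32.6 L.
Isobaric: P stays 209 kPa; V/T = const ⇒ T₂ = 533 K, V₂ = 46.6 L.
W = PΔV = 209×(46.6−32.6) kPa·L = 2940 J.
ΔU = nCvΔT = 2.20×20.8×(533−372) = 7360 J.
Q = ΔU + W = nCpΔT = 10300 J.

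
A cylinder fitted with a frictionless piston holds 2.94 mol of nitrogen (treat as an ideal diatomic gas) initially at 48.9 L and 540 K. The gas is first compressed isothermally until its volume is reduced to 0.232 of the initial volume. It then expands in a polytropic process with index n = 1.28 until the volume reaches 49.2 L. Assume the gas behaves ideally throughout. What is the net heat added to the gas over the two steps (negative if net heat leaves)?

-14500 J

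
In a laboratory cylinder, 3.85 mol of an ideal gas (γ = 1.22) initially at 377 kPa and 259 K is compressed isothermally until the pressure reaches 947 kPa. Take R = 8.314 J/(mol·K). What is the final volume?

8.75 L

V₁ = nRT₁/P₁ = 3.85×8.314×259/377 = 22.0 L.
Isothermal: T stays 259 K; PV = const ⇒ V₂ = 8.75 L, P₂ = 947 kPa.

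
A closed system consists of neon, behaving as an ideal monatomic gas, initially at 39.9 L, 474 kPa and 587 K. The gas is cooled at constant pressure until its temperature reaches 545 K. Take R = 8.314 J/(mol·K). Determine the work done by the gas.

-1350 J

n = P₁V₁/(RT₁) = 474×39.9/(8.314×587) = 3.88 mol.
Isobaric: P stays 474 kPa; V/T = const ⇒ T₂ = 545 K, V₂ = 37.0 L.
W = PΔV = 474×(37.0−39.9) kPa·L = -1350 J.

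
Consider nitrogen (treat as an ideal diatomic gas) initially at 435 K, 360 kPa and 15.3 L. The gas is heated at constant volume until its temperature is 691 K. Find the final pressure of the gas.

Isochoric: V stays 15.3 L; P/T = const ⇒ T₂ = 691 K, P₂ = 572 kPa.

572 kPa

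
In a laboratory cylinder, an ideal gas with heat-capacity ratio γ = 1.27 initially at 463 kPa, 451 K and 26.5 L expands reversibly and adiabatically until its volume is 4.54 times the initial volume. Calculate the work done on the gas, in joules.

-15200 J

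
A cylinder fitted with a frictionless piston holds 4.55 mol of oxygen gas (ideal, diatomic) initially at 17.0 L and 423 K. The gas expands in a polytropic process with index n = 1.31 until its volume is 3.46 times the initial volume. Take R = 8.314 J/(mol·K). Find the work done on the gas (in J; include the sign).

P₁ = nRT₁/V₁ = 4.55×8.314×423/17.0 = 941 kPa.
Polytropic n=1.31: T₂ = T₁(V₁/V₂)^(n−1) = 423×(0.289)^0.31 = 288 K; P₂ = P₁(V₁/V₂)^n = 185 kPa.
W = (P₁V₁−P₂V₂)/(n−1) = (941×17.0−185×58.8)/0.31 = 16500 J.
Work done on the gas = −W_by = -16500 J.

-16500 J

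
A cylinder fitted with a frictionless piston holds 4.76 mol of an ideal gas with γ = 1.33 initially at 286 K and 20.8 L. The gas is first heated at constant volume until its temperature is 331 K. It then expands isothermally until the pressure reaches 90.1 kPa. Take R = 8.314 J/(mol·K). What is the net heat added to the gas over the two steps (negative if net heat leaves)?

30900 J

P₁ = nRT₁/V₁ = 4.76×8.314×286/20.8 = 544 kPa.
Step 1 — Isochoric: V stays 20.8 L; P/T = const ⇒ T₂ = 331 K, P₂ = 630 kPa.
W = 0 (no volume change).
ΔU = nCvΔT = 4.76×25.2×(331−286) = 5400 J.
Q = ΔU = 5400 J.
State after step 1: P = 630 kPa, V = 20.8 L, T = 331 K.
Step 2 — Isothermal: T stays 331 K; PV = const ⇒ V₂ = 145 L, P₂ = 90.1 kPa.
ΔU = 0 (ideal gas, T constant).
W = nRT ln(V₂/V₁) = 4.76×8.314×331×ln(6.99) = 25500 J.
Q = ΔU + W = 25500 J.
Net over both steps: W = 25500 J, Q = 30900 J, ΔU = 5400 J.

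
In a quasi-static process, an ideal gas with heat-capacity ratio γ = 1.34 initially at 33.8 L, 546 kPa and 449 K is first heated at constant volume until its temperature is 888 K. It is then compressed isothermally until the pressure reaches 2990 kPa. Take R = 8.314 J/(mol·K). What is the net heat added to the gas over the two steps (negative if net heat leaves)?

n = P₁V₁/(RT₁) = 546×33.8/(8.314×449) = 4.94 mol.
Step 1 — Isochoric: V stays 33.8 L; P/T = const ⇒ T₂ = 888 K, P₂ = 1080 kPa.
W = 0 (no volume change).
ΔU = nCvΔT = 4.94×24.5×(888−449) = 53100 J.
Q = ΔU = 53100 J.
State after step 1: P = 1080 kPa, V = 33.8 L, T = 888 K.
Step 2 — Isothermal: T stays 888 K; PV = const ⇒ V₂ = 12.2 L, P₂ = 2990 kPa.
ΔU = 0 (ideal gas, T constant).
W = nRT ln(V₂/V₁) = 4.94×8.314×888×ln(0.361) = -37200 J.
Q = ΔU + W = -37200 J.
Net over both steps: W = -37200 J, Q = 15900 J, ΔU = 53100 J.

15900 J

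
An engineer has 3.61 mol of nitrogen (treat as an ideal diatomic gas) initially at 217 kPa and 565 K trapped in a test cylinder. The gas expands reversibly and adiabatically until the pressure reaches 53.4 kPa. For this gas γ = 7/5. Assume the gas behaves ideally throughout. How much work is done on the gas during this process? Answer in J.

V₁ = nRT₁/P₁ = 3.61×8.314×565/217 = 78.1 L.
Adiabatic: T₂/T₁ = (P₂/P₁)^((γ−1)/γ) ⇒ T₂ = 565×(0.246)^0.286 = 379 K; V₂ = 213 L.
ΔU = nCvΔT = 3.61×20.8×(379−565) = -14000 J.
Q = 0 for an adiabatic process, so W = −ΔU = 14000 J.
Work done on the gas = −W_by = -14000 J.

-14000 J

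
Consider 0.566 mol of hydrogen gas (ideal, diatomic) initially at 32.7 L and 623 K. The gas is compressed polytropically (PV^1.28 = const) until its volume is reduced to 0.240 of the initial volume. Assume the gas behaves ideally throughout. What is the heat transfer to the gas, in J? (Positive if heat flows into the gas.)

P₁ = nRT₁/V₁ = 0.566×8.314×623/32.7 = 89.7 kPa.
Polytropic n=1.28: T₂ = T₁(V₁/V₂)^(n−1) = 623×(4.17)^0.28 = 929 K; P₂ = P₁(V₁/V₂)^n = 557 kPa.
W = (P₁V₁−P₂V₂)/(n−1) = (89.7×32.7−557×7.85)/0.28 = -5140 J.
ΔU = nCvΔT = 0.566×20.8×(929−623) = 3600 J.
Q = ΔU + W = -1540 J.

-1540 J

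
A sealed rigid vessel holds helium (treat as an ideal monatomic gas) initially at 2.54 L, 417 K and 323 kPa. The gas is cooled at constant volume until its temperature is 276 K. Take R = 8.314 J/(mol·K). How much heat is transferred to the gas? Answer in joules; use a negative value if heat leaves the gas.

-416 J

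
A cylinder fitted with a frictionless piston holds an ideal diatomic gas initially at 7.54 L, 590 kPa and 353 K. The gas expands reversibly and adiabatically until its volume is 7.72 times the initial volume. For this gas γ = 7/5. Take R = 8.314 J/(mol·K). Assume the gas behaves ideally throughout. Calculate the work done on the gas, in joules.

-6210 J

n = P₁V₁/(RT₁) = 590×7.54/(8.314×353) = 1.52 mol.
Adiabatic: TV^(γ−1) = const ⇒ T₂ = 353×(0.130)^0.400 = 156 K; PV^γ = const ⇒ P₂ = 33.7 kPa.
ΔU = nCvΔT = 1.52×20.8×(156−353) = -6210 J.
Q = 0 for an adiabatic process, so W = −ΔU = 6210 J.
Work done on the gas = −W_by = -6210 J.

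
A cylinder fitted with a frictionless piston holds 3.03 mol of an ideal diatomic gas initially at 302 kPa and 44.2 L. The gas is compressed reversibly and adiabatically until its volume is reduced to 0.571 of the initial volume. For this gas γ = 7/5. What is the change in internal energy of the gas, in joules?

8380 J

T₁ = P₁V₁/(nR) = 302×44.2/(3.03×8.314) = 530 K.
Adiabatic: TV^(γ−1) = const ⇒ T₂ = 530×(1.75)^0.400 = 663 K; PV^γ = const ⇒ P₂ = 662 kPa.
For an ideal gas ΔU = nCvΔT with Cv = (5/2)R = 20.8 J/(mol·K).
ΔU = 3.03×20.8×(663−530) = 8380 J.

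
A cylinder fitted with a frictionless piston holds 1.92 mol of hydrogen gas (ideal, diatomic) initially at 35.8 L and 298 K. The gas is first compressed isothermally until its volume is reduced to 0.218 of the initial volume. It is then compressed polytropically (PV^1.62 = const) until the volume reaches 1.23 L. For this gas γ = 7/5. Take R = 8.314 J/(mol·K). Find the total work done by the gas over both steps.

-23700 J

P₁ = nRT₁/V₁ = 1.92×8.314×298/35.8 = 133 kPa.
Step 1 — Isothermal: T stays 298 K; PV = const ⇒ V₂ = 7.80 L, P₂ = 610 kPa.
ΔU = 0 (ideal gas, T constant).
W = nRT ln(V₂/V₁) = 1.92×8.314×298×ln(0.218) = -7250 J.
Q = ΔU + W = -7250 J.
State after step 1: P = 610 kPa, V = 7.80 L, T = 298 K.
Step 2 — Polytropic n=1.62: T₂ = T₁(V₁/V₂)^(n−1) = 298×(6.35)^0.62 = 937 K; P₂ = P₁(V₁/V₂)^n = 12200 kPa.
W = (P₁V₁−P₂V₂)/(n−1) = (610×7.80−12200×1.23)/0.62 = -16500 J.
ΔU = nCvΔT = 1.92×20.8×(937−298) = 25500 J.
Q = ΔU + W = 9050 J.
Net over both steps: W = -23700 J, Q = 1800 J, ΔU = 25500 J.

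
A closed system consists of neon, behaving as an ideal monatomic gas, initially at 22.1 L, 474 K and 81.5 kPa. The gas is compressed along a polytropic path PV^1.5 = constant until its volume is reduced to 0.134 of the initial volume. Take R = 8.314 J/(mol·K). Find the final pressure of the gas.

Polytropic n=1.5: T₂ = T₁(V₁/V₂)^(n−1) = 474×(7.46)^0.50 = 1290 K; P₂ = P₁(V₁/V₂)^n = 1660 kPa.

1660 kPa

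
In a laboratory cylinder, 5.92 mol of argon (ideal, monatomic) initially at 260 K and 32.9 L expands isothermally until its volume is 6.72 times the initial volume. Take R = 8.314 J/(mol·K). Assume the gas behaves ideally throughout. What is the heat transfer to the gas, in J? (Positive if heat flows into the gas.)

P₁ = nRT₁/V₁ = 5.92×8.314×260/32.9 = 389 kPa.
Isothermal: T stays 260 K; PV = const ⇒ V₂ = 221 L, P₂ = 57.9 kPa.
ΔU = 0 (ideal gas, T constant).
W = nRT ln(V₂/V₁) = 5.92×8.314×260×ln(6.72) = 24400 J.
Q = ΔU + W = 24400 J.

24400 J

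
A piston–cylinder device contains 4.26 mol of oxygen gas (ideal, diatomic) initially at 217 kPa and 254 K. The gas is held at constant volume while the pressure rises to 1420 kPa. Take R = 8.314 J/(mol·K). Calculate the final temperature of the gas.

1660 K

V₁ = nRT₁/P₁ = 4.26×8.314×254/217 = 41.5 L.
Isochoric: V stays 41.5 L; P/T = const ⇒ T₂ = 1660 K, P₂ = 1420 kPa.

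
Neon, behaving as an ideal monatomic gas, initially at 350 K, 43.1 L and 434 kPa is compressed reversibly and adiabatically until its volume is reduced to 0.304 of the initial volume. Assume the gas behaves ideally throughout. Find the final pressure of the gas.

Adiabatic: TV^(γ−1) = const ⇒ T₂ = 350×(3.29)^0.667 = 774 K; PV^γ = const ⇒ P₂ = 3160 kPa.

3160 kPa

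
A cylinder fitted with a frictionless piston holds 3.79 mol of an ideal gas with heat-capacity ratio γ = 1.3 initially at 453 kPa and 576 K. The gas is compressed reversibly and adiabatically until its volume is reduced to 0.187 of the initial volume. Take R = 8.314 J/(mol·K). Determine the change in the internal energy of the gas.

39500 J

V₁ = nRT₁/P₁ = 3.79×8.314×576/453 = 40.1 L.
Adiabatic: TV^(γ−1) = const ⇒ T₂ = 576×(5.35)^0.300 = 953 K; PV^γ = const ⇒ P₂ = 4010 kPa.
For an ideal gas ΔU = nCvΔT with Cv = R/(γ−1) = 27.7 J/(mol·K).
ΔU = 3.79×27.7×(953−576) = 39500 J.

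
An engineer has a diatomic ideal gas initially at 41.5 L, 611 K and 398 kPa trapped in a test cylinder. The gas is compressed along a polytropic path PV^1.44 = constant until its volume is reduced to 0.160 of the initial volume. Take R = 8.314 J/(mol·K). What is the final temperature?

1370 K

Polytropic n=1.44: T₂ = T₁(V₁/V₂)^(n−1) = 611×(6.25)^0.44 = 1370 K; P₂ = P₁(V₁/V₂)^n = 5570 kPa.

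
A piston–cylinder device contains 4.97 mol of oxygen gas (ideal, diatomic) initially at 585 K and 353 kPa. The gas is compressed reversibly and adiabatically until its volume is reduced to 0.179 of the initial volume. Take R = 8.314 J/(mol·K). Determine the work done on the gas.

59800 J

V₁ = nRT₁/P₁ = 4.97×8.314×585/353 = 68.5 L.
Adiabatic: TV^(γ−1) = const ⇒ T₂ = 585×(5.59)^0.400 = 1160 K; PV^γ = const ⇒ P₂ = 3920 kPa.
ΔU = nCvΔT = 4.97×20.8×(1160−585) = 59800 J.
Q = 0 for an adiabatic process, so W = −ΔU = -59800 J.
Work done on the gas = −W_by = 59800 J.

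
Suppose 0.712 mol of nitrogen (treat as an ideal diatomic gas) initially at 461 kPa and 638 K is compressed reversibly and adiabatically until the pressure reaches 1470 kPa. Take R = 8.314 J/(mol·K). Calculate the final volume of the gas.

3.58 L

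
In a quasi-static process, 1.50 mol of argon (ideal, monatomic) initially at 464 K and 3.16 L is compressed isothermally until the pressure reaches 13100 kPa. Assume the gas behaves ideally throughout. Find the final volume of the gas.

0.442 L

P₁ = nRT₁/V₁ = 1.50×8.314×464/3.16 = 1830 kPa.
Isothermal: T stays 464 K; PV = const ⇒ V₂ = 0.442 L, P₂ = 13100 kPa.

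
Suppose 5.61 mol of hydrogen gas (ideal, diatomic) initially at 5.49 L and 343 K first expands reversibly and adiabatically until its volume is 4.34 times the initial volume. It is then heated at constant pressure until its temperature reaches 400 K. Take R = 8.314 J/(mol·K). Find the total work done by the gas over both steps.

P₁ = nRT₁/V₁ = 5.61×8.314×343/5.49 = 2910 kPa.
Step 1 — Adiabatic: TV^(γ−1) = const ⇒ T₂ = 343×(0.230)^0.400 = 191 K; PV^γ = const ⇒ P₂ = 373 kPa.
ΔU = nCvΔT = 5.61×20.8×(191−343) = -17800 J.
Q = 0 for an adiabatic process, so W = −ΔU = 17800 J.
State after step 1: P = 373 kPa, V = 23.8 L, T = 191 K.
Step 2 — Isobaric: P stays 373 kPa; V/T = const ⇒ T₂ = 400 K, V₂ = 50.0 L.
W = PΔV = 373×(50.0−23.8) kPa·L = 9760 J.
ΔU = nCvΔT = 5.61×20.8×(400−191) = 24400 J.
Q = ΔU + W = nCpΔT = 34200 J.
Net over both steps: W = 27500 J, Q = 34200 J, ΔU = 6650 J.

27500 J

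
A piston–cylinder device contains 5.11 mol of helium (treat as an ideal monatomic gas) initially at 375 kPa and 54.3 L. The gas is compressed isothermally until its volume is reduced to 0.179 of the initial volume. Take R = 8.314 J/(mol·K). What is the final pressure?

T₁ = P₁V₁/(nR) = 375×54.3/(5.11×8.314) = 479 K.
Isothermal: T stays 479 K; PV = const ⇒ V₂ = 9.72 L, P₂ = 2090 kPa.

2090 kPa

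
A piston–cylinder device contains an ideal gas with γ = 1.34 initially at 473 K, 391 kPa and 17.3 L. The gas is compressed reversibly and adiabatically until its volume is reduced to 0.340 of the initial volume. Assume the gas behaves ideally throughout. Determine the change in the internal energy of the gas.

n = P₁V₁/(RT₁) = 391×17.3/(8.314×473) = 1.72 mol.
Adiabatic: TV^(γ−1) = const ⇒ T₂ = 473×(2.94)^0.340 = 683 K; PV^γ = const ⇒ P₂ = 1660 kPa.
For an ideal gas ΔU = nCvΔT with Cv = R/(γ−1) = 24.5 J/(mol·K).
ΔU = 1.72×24.5×(683−473) = 8820 J.

8820 J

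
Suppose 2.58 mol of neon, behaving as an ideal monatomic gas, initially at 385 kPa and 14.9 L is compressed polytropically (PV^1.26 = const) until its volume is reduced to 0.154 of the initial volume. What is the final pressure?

T₁ = P₁V₁/(nR) = 385×14.9/(2.58×8.314) = 267 K.
Polytropic n=1.26: T₂ = T₁(V₁/V₂)^(n−1) = 267×(6.49)^0.26 = 435 K; P₂ = P₁(V₁/V₂)^n = 4070 kPa.

4070 kPa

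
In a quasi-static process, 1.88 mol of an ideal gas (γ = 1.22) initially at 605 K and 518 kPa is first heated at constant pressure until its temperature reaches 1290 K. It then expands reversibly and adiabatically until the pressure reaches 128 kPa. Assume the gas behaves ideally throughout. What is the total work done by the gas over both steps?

31100 J

V₁ = nRT₁/P₁ = 1.88×8.314×605/518 = 18.3 L.
Step 1 — Isobaric: P stays 518 kPa; V/T = const ⇒ T₂ = 1290 K, V₂ = 38.9 L.
W = PΔV = 518×(38.9−18.3) kPa·L = 10700 J.
ΔU = nCvΔT = 1.88×37.8×(1290−605) = 48700 J.
Q = ΔU + W = nCpΔT = 59400 J.
State after step 1: P = 518 kPa, V = 38.9 L, T = 1290 K.
Step 2 — Adiabatic: T₂/T₁ = (P₂/P₁)^((γ−1)/γ) ⇒ T₂ = 1290×(0.247)^0.180 = 1000 K; V₂ = 122 L.
ΔU = nCvΔT = 1.88×37.8×(1000−1290) = -20400 J.
Q = 0 for an adiabatic process, so W = −ΔU = 20400 J.
Net over both steps: W = 31100 J, Q = 59400 J, ΔU = 28200 J.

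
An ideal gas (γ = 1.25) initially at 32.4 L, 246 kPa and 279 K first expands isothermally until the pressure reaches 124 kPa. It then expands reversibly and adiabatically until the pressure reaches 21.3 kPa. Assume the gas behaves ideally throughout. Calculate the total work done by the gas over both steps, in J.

n = P₁V₁/(RT₁) = 246×32.4/(8.314×279) = 3.44 mol.
Step 1 — Isothermal: T stays 279 K; PV = const ⇒ V₂ = 64.3 L, P₂ = 124 kPa.
ΔU = 0 (ideal gas, T constant).
W = nRT ln(V₂/V₁) = 3.44×8.314×279×ln(1.98) = 5460 J.
Q = ΔU + W = 5460 J.
State after step 1: P = 124 kPa, V = 64.3 L, T = 279 K.
Step 2 — Adiabatic: T₂/T₁ = (P₂/P₁)^((γ−1)/γ) ⇒ T₂ = 279×(0.172)^0.200 = 196 K; V₂ = 263 L.
ΔU = nCvΔT = 3.44×33.3×(196−279) = -9470 J.
Q = 0 for an adiabatic process, so W = −ΔU = 9470 J.
Net over both steps: W = 14900 J, Q = 5460 J, ΔU = -9470 J.

14900 J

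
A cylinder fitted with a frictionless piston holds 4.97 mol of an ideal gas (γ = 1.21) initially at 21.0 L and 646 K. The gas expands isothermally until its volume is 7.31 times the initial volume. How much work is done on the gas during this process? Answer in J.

P₁ = nRT₁/V₁ = 4.97×8.314×646/21.0 = 1270 kPa.
Isothermal: T stays 646 K; PV = const ⇒ V₂ = 154 L, P₂ = 174 kPa.
W = nRT ln(V₂/V₁) = 4.97×8.314×646×ln(7.31) = 53100 J.
Work done on the gas = −W_by = -53100 J.

-53100 J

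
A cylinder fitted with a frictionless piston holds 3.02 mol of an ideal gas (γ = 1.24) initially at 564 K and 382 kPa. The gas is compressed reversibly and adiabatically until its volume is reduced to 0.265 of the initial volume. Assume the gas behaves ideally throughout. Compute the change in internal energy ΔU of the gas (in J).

22100 J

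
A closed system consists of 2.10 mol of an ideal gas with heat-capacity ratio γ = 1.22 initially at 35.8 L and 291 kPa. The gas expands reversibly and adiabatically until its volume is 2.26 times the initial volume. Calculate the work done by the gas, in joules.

T₁ = P₁V₁/(nR) = 291×35.8/(2.10×8.314) = 597 K.
Adiabatic: TV^(γ−1) = const ⇒ T₂ = 597×(0.442)^0.220 = 499 K; PV^γ = const ⇒ P₂ = 108 kPa.
ΔU = nCvΔT = 2.10×37.8×(499−597) = -7780 J.
Q = 0 for an adiabatic process, so W = −ΔU = 7780 J.

7780 J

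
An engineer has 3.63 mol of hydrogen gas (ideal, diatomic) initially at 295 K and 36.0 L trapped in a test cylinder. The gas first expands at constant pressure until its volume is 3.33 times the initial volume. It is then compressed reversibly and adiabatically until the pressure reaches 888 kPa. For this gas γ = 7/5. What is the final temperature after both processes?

1420 K

P₁ = nRT₁/V₁ = 3.63×8.314×295/36.0 = 247 kPa.
Step 1 — Isobaric: P stays 247 kPa; V/T = const ⇒ T₂ = 982 K, V₂ = 120 L.
W = PΔV = 247×(120−36.0) kPa·L = 20700 J.
ΔU = nCvΔT = 3.63×20.8×(982−295) = 51900 J.
Q = ΔU + W = nCpΔT = 72600 J.
State after step 1: P = 247 kPa, V = 120 L, T = 982 K.
Step 2 — Adiabatic: T₂/T₁ = (P₂/P₁)^((γ−1)/γ) ⇒ T₂ = 982×(3.59)^0.286 = 1420 K; V₂ = 48.1 L.
ΔU = nCvΔT = 3.63×20.8×(1420−982) = 32700 J.
Q = 0 for an adiabatic process, so W = −ΔU = -32700 J.
Net over both steps: W = -11900 J, Q = 72600 J, ΔU = 84500 J.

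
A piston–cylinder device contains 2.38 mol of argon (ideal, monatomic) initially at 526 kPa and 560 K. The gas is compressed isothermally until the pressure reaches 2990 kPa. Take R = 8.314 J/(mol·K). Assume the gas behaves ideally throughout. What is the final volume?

3.71 L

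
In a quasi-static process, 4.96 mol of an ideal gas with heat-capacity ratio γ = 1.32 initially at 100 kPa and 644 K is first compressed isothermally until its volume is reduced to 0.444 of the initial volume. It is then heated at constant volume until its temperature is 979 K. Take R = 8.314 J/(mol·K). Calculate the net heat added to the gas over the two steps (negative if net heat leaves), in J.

V₁ = nRT₁/P₁ = 4.96×8.314×644/100 = 266 L.
Step 1 — Isothermal: T stays 644 K; PV = const ⇒ V₂ = 118 L, P₂ = 225 kPa.
ΔU = 0 (ideal gas, T constant).
W = nRT ln(V₂/V₁) = 4.96×8.314×644×ln(0.444) = -21600 J.
Q = ΔU + W = -21600 J.
State after step 1: P = 225 kPa, V = 118 L, T = 644 K.
Step 2 — Isochoric: V stays 118 L; P/T = const ⇒ T₂ = 979 K, P₂ = 342 kPa.
W = 0 (no volume change).
ΔU = nCvΔT = 4.96×26.0×(979−644) = 43200 J.
Q = ΔU = 43200 J.
Net over both steps: W = -21600 J, Q = 21600 J, ΔU = 43200 J.

21600 J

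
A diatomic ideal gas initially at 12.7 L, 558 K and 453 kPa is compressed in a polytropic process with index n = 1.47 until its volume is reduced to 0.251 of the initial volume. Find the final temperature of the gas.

1070 K

Polytropic n=1.47: T₂ = T₁(V₁/V₂)^(n−1) = 558×(3.98)^0.47 = 1070 K; P₂ = P₁(V₁/V₂)^n = 3460 kPa.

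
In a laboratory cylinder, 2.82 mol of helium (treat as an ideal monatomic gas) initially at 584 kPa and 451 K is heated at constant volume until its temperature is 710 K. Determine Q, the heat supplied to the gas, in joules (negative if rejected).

V₁ = nRT₁/P₁ = 2.82×8.314×451/584 = 18.1 L.
Isochoric: V stays 18.1 L; P/T = const ⇒ T₂ = 710 K, P₂ = 919 kPa.
W = 0 (no volume change).
ΔU = nCvΔT = 2.82×12.5×(710−451) = 9110 J.
Q = ΔU = 9110 J.

9110 J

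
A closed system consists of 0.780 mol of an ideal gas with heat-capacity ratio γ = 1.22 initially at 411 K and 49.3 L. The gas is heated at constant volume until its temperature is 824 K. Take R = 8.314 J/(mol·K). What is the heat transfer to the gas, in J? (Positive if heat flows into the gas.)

12200 J

P₁ = nRT₁/V₁ = 0.780×8.314×411/49.3 = 54.1 kPa.
Isochoric: V stays 49.3 L; P/T = const ⇒ T₂ = 824 K, P₂ = 108 kPa.
W = 0 (no volume change).
ΔU = nCvΔT = 0.780×37.8×(824−411) = 12200 J.
Q = ΔU = 12200 J.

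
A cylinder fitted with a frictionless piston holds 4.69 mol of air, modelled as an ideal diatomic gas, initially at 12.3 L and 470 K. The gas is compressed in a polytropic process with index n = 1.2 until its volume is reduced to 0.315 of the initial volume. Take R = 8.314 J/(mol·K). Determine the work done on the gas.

23800 J

P₁ = nRT₁/V₁ = 4.69×8.314×470/12.3 = 1490 kPa.
Polytropic n=1.2: T₂ = T₁(V₁/V₂)^(n−1) = 470×(3.17)^0.20 = 592 K; P₂ = P₁(V₁/V₂)^n = 5960 kPa.
W = (P₁V₁−P₂V₂)/(n−1) = (1490×12.3−5960×3.87)/0.20 = -23800 J.
Work done on the gas = −W_by = 23800 J.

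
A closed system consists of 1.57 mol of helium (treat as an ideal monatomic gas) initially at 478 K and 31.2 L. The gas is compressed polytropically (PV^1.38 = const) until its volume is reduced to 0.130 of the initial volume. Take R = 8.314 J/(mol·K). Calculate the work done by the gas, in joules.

-19200 J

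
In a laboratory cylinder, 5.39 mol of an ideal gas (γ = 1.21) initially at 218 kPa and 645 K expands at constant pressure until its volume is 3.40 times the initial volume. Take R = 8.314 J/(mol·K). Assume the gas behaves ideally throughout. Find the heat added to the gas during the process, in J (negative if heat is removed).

400000 J

V₁ = nRT₁/P₁ = 5.39×8.314×645/218 = 133 L.
Isobaric: P stays 218 kPa; V/T = const ⇒ T₂ = 2190 K, V₂ = 451 L.
W = PΔV = 218×(451−133) kPa·L = 69400 J.
ΔU = nCvΔT = 5.39×39.6×(2190−645) = 330000 J.
Q = ΔU + W = nCpΔT = 400000 J.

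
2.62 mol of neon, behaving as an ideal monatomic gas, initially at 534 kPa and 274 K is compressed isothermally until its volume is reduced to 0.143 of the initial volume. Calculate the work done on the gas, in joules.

V₁ = nRT₁/P₁ = 2.62×8.314×274/534 = 11.2 L.
Isothermal: T stays 274 K; PV = const ⇒ V₂ = 1.60 L, P₂ = 3730 kPa.
W = nRT ln(V₂/V₁) = 2.62×8.314×274×ln(0.143) = -11600 J.
Work done on the gas = −W_by = 11600 J.

11600 J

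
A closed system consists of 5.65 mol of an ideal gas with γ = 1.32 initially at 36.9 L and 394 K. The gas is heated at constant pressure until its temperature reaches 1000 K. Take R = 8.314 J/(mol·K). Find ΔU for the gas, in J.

P₁ = nRT₁/V₁ = 5.65×8.314×394/36.9 = 502 kPa.
Isobaric: P stays 502 kPa; V/T = const ⇒ T₂ = 1000 K, V₂ = 93.7 L.
For an ideal gas ΔU = nCvΔT with Cv = R/(γ−1) = 26.0 J/(mol·K).
ΔU = 5.65×26.0×(1000−394) = 89000 J.

89000 J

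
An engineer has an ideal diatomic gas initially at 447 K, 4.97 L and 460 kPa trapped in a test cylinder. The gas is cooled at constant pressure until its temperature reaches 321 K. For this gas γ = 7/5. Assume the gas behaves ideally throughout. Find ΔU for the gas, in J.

-1610 J

n = P₁V₁/(RT₁) = 460×4.97/(8.314×447) = 0.615 mol.
Isobaric: P stays 460 kPa; V/T = const ⇒ T₂ = 321 K, V₂ = 3.57 L.
For an ideal gas ΔU = nCvΔT with Cv = (5/2)R = 20.8 J/(mol·K).
ΔU = 0.615×20.8×(321−447) = -1610 J.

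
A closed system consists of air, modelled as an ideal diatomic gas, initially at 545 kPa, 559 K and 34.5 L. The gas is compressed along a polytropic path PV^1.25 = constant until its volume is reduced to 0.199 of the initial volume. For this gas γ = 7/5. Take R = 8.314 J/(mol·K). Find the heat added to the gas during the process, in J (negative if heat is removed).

n = P₁V₁/(RT₁) = 545×34.5/(8.314×559) = 4.05 mol.
Polytropic n=1.25: T₂ = T₁(V₁/V₂)^(n−1) = 559×(5.03)^0.25 = 837 K; P₂ = P₁(V₁/V₂)^n = 4100 kPa.
W = (P₁V₁−P₂V₂)/(n−1) = (545×34.5−4100×6.87)/0.25 = -37400 J.
ΔU = nCvΔT = 4.05×20.8×(837−559) = 23400 J.
Q = ΔU + W = -14000 J.

-14000 J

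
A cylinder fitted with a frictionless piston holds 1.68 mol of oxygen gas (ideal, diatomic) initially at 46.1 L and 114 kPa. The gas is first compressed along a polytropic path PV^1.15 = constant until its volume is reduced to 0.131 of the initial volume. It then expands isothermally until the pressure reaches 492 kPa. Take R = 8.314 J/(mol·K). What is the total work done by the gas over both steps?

T₁ = P₁V₁/(nR) = 114×46.1/(1.68×8.314) = 376 K.
Step 1 — Polytropic n=1.15: T₂ = T₁(V₁/V₂)^(n−1) = 376×(7.63)^0.15 = 510 K; P₂ = P₁(V₁/V₂)^n = 1180 kPa.
W = (P₁V₁−P₂V₂)/(n−1) = (114×46.1−1180×6.04)/0.15 = -12500 J.
ΔU = nCvΔT = 1.68×20.8×(510−376) = 4680 J.
Q = ΔU + W = -7810 J.
State after step 1: P = 1180 kPa, V = 6.04 L, T = 510 K.
Step 2 — Isothermal: T stays 510 K; PV = const ⇒ V₂ = 14.5 L, P₂ = 492 kPa.
ΔU = 0 (ideal gas, T constant).
W = nRT ln(V₂/V₁) = 1.68×8.314×510×ln(2.40) = 6240 J.
Q = ΔU + W = 6240 J.
Net over both steps: W = -6250 J, Q = -1570 J, ΔU = 4680 J.

-6250 J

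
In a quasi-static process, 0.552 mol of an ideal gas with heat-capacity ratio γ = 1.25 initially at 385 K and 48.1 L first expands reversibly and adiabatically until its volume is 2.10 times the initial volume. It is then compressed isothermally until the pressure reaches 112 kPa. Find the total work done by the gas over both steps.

P₁ = nRT₁/V₁ = 0.552×8.314×385/48.1 = 36.7 kPa.
Step 1 — Adiabatic: TV^(γ−1) = const ⇒ T₂ = 385×(0.476)^0.250 = 320 K; PV^γ = const ⇒ P₂ = 14.5 kPa.
ΔU = nCvΔT = 0.552×33.3×(320−385) = -1200 J.
Q = 0 for an adiabatic process, so W = −ΔU = 1200 J.
State after step 1: P = 14.5 kPa, V = 101 L, T = 320 K.
Step 2 — Isothermal: T stays 320 K; PV = const ⇒ V₂ = 13.1 L, P₂ = 112 kPa.
ΔU = 0 (ideal gas, T constant).
W = nRT ln(V₂/V₁) = 0.552×8.314×320×ln(0.130) = -3000 J.
Q = ΔU + W = -3000 J.
Net over both steps: W = -1800 J, Q = -3000 J, ΔU = -1200 J.

-1800 J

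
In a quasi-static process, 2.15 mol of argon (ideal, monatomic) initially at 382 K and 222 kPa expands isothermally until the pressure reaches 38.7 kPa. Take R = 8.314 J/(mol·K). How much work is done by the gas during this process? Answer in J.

11900 J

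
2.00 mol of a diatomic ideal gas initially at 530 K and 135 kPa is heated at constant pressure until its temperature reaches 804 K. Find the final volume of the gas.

V₁ = nRT₁/P₁ = 2.00×8.314×530/135 = 65.3 L.
Isobaric: P stays 135 kPa; V/T = const ⇒ T₂ = 804 K, V₂ = 99.0 L.

99.0 L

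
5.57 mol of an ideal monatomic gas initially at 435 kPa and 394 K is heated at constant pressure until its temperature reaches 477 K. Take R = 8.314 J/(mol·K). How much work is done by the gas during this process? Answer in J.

3840 J

V₁ = nRT₁/P₁ = 5.57×8.314×394/435 = 41.9 L.
Isobaric: P stays 435 kPa; V/T = const ⇒ T₂ = 477 K, V₂ = 50.8 L.
W = PΔV = 435×(50.8−41.9) kPa·L = 3840 J.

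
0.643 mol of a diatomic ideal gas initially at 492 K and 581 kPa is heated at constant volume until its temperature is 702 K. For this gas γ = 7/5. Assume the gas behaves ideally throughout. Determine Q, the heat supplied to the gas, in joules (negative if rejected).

V₁ = nRT₁/P₁ = 0.643×8.314×492/581 = 4.53 L.
Isochoric: V stays 4.53 L; P/T = const ⇒ T₂ = 702 K, P₂ = 829 kPa.
W = 0 (no volume change).
ΔU = nCvΔT = 0.643×20.8×(702−492) = 2810 J.
Q = ΔU = 2810 J.

2810 J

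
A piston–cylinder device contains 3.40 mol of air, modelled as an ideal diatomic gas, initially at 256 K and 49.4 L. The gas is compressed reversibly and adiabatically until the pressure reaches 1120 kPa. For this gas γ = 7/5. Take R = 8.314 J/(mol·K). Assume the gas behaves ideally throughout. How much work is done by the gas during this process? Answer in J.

P₁ = nRT₁/V₁ = 3.40×8.314×256/49.4 = 146 kPa.
Adiabatic: T₂/T₁ = (P₂/P₁)^((γ−1)/γ) ⇒ T₂ = 256×(7.65)^0.286 = 458 K; V₂ = 11.6 L.
ΔU = nCvΔT = 3.40×20.8×(458−256) = 14300 J.
Q = 0 for an adiabatic process, so W = −ΔU = -14300 J.

-14300 J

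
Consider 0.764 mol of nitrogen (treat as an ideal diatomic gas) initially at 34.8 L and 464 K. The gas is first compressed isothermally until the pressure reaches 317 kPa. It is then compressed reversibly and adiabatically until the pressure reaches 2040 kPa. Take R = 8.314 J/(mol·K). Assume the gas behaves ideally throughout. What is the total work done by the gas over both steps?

-9060 J

P₁ = nRT₁/V₁ = 0.764×8.314×464/34.8 = 84.7 kPa.
Step 1 — Isothermal: T stays 464 K; PV = const ⇒ V₂ = 9.30 L, P₂ = 317 kPa.
ΔU = 0 (ideal gas, T constant).
W = nRT ln(V₂/V₁) = 0.764×8.314×464×ln(0.267) = -3890 J.
Q = ΔU + W = -3890 J.
State after step 1: P = 317 kPa, V = 9.30 L, T = 464 K.
Step 2 — Adiabatic: T₂/T₁ = (P₂/P₁)^((γ−1)/γ) ⇒ T₂ = 464×(6.44)^0.286 = 790 K; V₂ = 2.46 L.
ΔU = nCvΔT = 0.764×20.8×(790−464) = 5170 J.
Q = 0 for an adiabatic process, so W = −ΔU = -5170 J.
Net over both steps: W = -9060 J, Q = -3890 J, ΔU = 5170 J.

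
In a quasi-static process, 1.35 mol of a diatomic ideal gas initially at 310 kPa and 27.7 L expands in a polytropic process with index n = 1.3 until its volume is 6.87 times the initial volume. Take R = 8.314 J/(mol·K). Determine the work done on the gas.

-12600 J

T₁ = P₁V₁/(nR) = 310×27.7/(1.35×8.314) = 765 K.
Polytropic n=1.3: T₂ = T₁(V₁/V₂)^(n−1) = 765×(0.146)^0.30 = 429 K; P₂ = P₁(V₁/V₂)^n = 25.3 kPa.
W = (P₁V₁−P₂V₂)/(n−1) = (310×27.7−25.3×190)/0.30 = 12600 J.
Work done on the gas = −W_by = -12600 J.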